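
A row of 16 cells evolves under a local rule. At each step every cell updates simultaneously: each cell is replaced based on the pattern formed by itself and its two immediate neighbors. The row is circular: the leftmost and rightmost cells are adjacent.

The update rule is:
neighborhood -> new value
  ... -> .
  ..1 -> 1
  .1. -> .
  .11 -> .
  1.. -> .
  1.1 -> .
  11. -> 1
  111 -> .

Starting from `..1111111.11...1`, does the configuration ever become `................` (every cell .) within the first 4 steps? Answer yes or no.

no

.1......1..1..1.
1......1..1..1..
......1..1..1..1
.....1..1..1..1.
step 4 is .....1..1..1..1., still not uniform .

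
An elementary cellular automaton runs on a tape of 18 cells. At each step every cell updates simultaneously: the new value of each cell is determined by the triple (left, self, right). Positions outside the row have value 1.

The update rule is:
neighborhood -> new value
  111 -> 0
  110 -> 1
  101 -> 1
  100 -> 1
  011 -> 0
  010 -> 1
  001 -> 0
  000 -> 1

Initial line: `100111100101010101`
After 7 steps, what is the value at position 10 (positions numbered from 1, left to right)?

110000110111111110
011110011000000011
100011001111111000
111001100000001110
001100111111100011
100110000000111000
110011111110001110
position 10 holds 1

1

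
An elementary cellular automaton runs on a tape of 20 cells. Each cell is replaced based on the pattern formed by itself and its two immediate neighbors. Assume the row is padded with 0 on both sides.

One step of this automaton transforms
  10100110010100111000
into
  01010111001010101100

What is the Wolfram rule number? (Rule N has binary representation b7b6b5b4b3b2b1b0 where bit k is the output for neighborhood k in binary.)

position 15: 111 → 0  (bit 7 = 0)
position 6: 110 → 1  (bit 6 = 1)
position 1: 101 → 1  (bit 5 = 1)
position 3: 100 → 1  (bit 4 = 1)
position 5: 011 → 1  (bit 3 = 1)
position 0: 010 → 0  (bit 2 = 0)
position 4: 001 → 0  (bit 1 = 0)
position 18: 000 → 0  (bit 0 = 0)
bits b7..b0 = 01111000 = 120

120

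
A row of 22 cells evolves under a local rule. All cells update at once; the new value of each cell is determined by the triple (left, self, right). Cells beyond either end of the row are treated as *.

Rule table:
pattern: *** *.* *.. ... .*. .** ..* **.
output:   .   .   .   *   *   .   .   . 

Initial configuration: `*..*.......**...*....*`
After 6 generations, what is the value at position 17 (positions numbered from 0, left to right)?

.

generation 1: ...*.*****....*.*.**..
generation 2: .*.*.......**.*.*.....
generation 3: .*.*.*****....*.*.***.
generation 4: .*.*.......**.*.*.....  (repeats generation 2; period 2)
generation 6: .*.*.......**.*.*.....
position 17 holds .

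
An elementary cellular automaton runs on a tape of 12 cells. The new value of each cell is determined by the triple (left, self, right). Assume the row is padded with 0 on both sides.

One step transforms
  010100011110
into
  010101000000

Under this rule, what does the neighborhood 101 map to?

0

At position 2 the neighborhood is 101; the next row has 0 there.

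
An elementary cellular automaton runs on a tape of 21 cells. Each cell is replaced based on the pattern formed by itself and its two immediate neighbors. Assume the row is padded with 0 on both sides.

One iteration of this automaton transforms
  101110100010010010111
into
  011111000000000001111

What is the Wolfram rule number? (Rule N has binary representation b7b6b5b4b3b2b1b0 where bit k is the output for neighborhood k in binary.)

position 3: 111 → 1  (bit 7 = 1)
position 4: 110 → 1  (bit 6 = 1)
position 1: 101 → 1  (bit 5 = 1)
position 7: 100 → 0  (bit 4 = 0)
position 2: 011 → 1  (bit 3 = 1)
position 0: 010 → 0  (bit 2 = 0)
position 9: 001 → 0  (bit 1 = 0)
position 8: 000 → 0  (bit 0 = 0)
bits b7..b0 = 11101000 = 232

232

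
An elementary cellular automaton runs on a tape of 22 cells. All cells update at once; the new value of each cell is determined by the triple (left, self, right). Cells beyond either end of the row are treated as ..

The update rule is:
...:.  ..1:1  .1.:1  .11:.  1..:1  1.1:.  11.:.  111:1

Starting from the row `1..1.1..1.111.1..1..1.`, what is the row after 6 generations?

1..1..1.1..1.1.11.1.1.

1111.1111..1..11111111
.11...11.11111.111111.
1..1.1....111...1111.1
1111.11..1.1.1.1.11..1
.11....111.1.1.1...111
1..1..1.1..1.1.11.1.1.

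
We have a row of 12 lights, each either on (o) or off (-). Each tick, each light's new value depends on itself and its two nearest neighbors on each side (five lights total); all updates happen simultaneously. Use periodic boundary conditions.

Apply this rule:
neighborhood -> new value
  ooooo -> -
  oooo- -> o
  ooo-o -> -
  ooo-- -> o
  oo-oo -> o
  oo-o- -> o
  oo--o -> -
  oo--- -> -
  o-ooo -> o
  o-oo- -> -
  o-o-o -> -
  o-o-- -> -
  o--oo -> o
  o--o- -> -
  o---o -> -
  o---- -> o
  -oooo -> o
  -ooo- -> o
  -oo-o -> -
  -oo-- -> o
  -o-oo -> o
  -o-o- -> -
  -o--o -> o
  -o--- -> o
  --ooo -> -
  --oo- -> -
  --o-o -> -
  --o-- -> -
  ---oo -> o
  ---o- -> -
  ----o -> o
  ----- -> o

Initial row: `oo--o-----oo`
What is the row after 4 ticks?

tick 1: oo---ooooo-o
tick 2: oo--o-o-o-oo
tick 3: oo-------ooo
tick 4: oo-oooooo-o-

oo-oooooo-o-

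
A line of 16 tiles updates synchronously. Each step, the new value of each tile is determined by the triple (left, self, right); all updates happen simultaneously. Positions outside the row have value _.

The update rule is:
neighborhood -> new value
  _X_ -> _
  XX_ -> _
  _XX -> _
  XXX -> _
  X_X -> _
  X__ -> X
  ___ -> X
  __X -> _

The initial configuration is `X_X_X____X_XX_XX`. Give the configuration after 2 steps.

XXXX____XXXXXXXX

_____XXX________
XXXX____XXXXXXXX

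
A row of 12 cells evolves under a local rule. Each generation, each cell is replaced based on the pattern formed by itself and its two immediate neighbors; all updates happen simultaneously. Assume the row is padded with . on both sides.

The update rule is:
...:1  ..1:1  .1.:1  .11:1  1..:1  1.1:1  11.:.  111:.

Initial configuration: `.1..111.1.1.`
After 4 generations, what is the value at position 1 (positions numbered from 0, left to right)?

11111..11111
1....111....
111111..1111
1.....111...
position 1 holds .

.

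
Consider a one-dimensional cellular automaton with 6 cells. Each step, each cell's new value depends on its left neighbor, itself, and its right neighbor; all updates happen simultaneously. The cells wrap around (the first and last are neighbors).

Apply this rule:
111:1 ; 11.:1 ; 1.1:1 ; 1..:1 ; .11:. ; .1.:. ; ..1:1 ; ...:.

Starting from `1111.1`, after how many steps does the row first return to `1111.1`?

11111.
.11111
1.1111
11.111
111.11
1111.1

6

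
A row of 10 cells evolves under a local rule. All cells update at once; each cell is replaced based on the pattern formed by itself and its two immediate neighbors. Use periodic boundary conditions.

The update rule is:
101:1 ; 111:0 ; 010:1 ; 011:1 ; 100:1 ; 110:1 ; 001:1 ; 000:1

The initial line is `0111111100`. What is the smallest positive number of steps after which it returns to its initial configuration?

2

step 1: 1100000111
step 2: 0111111100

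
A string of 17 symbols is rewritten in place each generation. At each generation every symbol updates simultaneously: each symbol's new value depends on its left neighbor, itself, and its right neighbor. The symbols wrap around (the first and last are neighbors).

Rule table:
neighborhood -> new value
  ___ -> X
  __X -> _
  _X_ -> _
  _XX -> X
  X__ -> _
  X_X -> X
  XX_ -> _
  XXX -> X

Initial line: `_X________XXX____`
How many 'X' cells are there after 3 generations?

9

___XXXXXX_XX__XXX
_X_XXXXX_XX___XX_
__XXXXX_XX__X_X__
count of X: 9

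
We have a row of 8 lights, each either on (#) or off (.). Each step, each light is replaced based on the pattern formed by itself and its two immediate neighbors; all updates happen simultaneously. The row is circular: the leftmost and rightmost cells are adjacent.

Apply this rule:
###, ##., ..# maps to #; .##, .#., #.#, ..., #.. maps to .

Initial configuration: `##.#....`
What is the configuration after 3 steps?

.#.....#
......#.
.....#..

.....#..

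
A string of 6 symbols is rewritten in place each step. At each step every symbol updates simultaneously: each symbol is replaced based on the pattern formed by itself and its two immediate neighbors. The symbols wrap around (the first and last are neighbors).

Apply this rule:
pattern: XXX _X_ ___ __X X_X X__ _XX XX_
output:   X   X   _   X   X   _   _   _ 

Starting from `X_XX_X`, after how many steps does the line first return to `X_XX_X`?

6

step 1: _X__X_
step 2: XX_XX_
step 3: __X__X
step 4: _XX_XX
step 5: X__X__
step 6: X_XX_X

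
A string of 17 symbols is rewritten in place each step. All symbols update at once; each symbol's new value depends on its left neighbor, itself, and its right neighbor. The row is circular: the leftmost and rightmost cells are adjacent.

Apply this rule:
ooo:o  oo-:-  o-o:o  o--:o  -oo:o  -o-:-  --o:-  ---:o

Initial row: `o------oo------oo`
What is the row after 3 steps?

oooo-o-ooooo-oo-o

step 1: -ooooo-o-ooooo-oo
step 2: ooooo-o-ooooo-oo-
step 3: oooo-o-ooooo-oo-o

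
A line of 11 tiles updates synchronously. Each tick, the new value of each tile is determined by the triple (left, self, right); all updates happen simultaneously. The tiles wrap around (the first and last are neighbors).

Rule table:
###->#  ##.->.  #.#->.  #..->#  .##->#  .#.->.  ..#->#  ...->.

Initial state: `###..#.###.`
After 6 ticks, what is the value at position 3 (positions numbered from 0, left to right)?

tick 1: ##.##..##..
tick 2: #..#.###.##
tick 3: .##..##..##
tick 4: .#.###.###.
tick 5: #..##..##.#
tick 6: .###.###..#
position 3 holds #

#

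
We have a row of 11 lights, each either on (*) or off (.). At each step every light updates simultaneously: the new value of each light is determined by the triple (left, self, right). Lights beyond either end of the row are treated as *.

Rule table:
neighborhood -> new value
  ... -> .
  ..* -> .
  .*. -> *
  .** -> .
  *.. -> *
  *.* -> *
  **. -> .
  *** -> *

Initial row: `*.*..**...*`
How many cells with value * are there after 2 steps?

.***...*...
*.*.*..**..
count of *: 5

5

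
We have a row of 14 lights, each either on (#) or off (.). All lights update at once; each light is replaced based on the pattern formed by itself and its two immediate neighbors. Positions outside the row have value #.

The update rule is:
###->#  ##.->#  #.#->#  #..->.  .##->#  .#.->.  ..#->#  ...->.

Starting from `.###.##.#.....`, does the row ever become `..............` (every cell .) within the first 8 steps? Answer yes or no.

no

########.....#
########....##
########...###
########..####
########.#####
##############
##############  (fixed point — unchanged through step 8)
step 8 is ##############, still not uniform .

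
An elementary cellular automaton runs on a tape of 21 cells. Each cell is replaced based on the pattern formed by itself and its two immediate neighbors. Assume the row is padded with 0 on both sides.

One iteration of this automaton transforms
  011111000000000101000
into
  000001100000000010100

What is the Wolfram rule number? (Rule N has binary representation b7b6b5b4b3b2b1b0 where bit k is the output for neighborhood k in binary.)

112

position 2: 111 → 0  (bit 7 = 0)
position 5: 110 → 1  (bit 6 = 1)
position 16: 101 → 1  (bit 5 = 1)
position 6: 100 → 1  (bit 4 = 1)
position 1: 011 → 0  (bit 3 = 0)
position 15: 010 → 0  (bit 2 = 0)
position 0: 001 → 0  (bit 1 = 0)
position 7: 000 → 0  (bit 0 = 0)
bits b7..b0 = 01110000 = 112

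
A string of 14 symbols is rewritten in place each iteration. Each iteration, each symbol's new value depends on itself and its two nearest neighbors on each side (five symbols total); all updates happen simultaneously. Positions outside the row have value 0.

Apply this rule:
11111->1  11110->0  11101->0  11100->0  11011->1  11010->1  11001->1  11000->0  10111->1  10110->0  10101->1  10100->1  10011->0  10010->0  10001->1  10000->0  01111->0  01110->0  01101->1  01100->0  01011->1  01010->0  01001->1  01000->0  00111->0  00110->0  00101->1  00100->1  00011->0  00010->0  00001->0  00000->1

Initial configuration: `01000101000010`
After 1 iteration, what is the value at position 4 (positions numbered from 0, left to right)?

0

01010101000010
position 4 holds 0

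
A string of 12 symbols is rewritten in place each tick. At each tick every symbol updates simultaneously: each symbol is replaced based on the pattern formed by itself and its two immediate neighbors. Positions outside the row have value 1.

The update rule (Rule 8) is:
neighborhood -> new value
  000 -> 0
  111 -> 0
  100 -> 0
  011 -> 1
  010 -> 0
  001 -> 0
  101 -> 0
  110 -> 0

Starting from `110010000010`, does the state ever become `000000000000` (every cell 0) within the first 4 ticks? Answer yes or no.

yes

tick 1: 000000000000
all cells are 0 at tick 1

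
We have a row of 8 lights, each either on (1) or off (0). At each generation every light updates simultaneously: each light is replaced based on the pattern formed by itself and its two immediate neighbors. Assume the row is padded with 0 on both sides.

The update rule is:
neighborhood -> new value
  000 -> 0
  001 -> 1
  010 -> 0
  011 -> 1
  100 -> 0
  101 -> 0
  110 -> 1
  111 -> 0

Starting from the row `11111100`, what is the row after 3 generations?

00010000

10000100
00001000
00010000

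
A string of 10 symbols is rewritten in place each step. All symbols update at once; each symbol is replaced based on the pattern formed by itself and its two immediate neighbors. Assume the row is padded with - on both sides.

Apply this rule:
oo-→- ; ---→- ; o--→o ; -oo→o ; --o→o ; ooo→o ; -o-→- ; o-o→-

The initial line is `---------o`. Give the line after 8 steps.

step 1: --------o-
step 2: -------o-o
step 3: ------o---
step 4: -----o-o--
step 5: ----o---o-
step 6: ---o-o-o-o
step 7: --o-------
step 8: -o-o------

-o-o------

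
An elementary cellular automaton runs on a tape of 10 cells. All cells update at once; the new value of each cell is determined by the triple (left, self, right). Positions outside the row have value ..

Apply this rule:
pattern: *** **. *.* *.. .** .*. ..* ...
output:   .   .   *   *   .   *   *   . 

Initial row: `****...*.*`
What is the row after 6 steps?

step 1: ....*.****
step 2: ...***....
step 3: ..*...*...
step 4: .***.***..
step 5: *...*...*.
step 6: **.***.***

**.***.***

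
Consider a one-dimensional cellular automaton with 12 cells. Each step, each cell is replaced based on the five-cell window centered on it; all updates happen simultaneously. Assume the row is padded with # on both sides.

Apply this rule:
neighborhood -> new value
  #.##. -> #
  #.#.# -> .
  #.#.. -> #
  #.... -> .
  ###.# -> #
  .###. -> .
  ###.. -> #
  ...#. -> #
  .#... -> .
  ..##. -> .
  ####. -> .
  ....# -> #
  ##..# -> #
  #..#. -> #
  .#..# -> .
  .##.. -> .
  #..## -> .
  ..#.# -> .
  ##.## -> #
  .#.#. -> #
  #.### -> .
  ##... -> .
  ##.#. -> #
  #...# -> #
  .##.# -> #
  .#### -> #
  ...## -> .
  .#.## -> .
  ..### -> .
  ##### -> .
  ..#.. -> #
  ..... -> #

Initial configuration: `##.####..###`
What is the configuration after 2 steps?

####..#.##..

.##.#.##..#.
####..#.##..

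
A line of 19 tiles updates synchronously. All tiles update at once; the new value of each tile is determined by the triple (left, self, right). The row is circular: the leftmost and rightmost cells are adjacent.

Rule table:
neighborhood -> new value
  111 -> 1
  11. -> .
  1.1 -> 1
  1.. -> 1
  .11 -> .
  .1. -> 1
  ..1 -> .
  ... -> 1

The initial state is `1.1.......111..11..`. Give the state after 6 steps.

1.1111.1111111.1111

111111111..1.1...1.
.1111111.1.11111.11
1.11111.111.111.1..
11.111.1.1.1.1.111.
..1.1.111111111.1.1
1.1111.1111111.1111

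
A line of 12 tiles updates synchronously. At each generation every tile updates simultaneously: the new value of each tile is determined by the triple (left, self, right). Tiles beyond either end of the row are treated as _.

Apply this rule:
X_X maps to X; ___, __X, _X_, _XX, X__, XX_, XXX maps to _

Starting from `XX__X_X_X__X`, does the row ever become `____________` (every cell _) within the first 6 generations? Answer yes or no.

yes

_____X_X____
______X_____
____________
all cells are _ at generation 3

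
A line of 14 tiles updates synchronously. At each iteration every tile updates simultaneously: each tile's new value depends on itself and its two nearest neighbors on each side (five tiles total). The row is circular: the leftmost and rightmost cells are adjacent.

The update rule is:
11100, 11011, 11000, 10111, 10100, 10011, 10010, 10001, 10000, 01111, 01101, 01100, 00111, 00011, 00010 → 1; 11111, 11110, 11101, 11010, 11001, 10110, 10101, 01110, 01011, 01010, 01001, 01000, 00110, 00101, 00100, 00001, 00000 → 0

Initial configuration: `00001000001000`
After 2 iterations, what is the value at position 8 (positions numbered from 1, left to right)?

0

00010010010010
10100100100100
position 8 holds 0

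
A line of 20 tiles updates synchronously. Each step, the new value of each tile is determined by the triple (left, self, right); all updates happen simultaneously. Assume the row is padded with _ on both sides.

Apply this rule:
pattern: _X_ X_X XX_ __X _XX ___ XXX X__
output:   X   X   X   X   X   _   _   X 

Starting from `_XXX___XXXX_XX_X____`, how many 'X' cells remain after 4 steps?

step 1: XX_XX_XX__XXXXXXX___
step 2: XXXXXXXXXXX_____XX__
step 3: X_________XX___XXXX_
step 4: XX_______XXXX_XX__XX
count of X: 10

10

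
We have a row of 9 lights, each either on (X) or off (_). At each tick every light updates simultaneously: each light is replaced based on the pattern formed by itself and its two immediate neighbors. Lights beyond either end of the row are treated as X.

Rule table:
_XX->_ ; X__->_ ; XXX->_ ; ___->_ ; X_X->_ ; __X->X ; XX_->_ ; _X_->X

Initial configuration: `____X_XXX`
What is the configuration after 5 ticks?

_____X___

___XX____
__X_____X
_XX____X_
______XX_
_____X___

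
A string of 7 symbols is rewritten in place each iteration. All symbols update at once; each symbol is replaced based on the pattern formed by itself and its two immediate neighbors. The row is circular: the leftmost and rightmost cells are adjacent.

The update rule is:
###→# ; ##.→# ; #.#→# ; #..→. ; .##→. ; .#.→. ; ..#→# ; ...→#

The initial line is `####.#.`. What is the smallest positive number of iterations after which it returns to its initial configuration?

.####.#
#.####.
.#.####
#.#.###
##.#.##
###.#.#
####.#.

7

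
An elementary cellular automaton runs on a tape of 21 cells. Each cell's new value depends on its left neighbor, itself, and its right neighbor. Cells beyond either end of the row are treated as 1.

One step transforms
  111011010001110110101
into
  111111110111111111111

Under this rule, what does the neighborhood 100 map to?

0

At position 8 the neighborhood is 100; the next row has 0 there.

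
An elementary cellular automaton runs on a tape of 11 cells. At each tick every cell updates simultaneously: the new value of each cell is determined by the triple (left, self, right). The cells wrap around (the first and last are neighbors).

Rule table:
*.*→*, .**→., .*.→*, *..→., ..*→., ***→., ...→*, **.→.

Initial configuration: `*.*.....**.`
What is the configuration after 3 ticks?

tick 1: ***.***...*
tick 2: ...*....*..
tick 3: **.*.**.*.*

**.*.**.*.*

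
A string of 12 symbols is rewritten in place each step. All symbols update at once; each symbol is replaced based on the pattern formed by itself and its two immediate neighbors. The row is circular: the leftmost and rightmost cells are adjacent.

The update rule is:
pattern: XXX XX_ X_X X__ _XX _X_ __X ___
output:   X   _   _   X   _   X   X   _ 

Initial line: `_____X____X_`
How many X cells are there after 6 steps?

6

____XXX__XXX
X__X_X_XX_X_
XXXX_X____X_
_XX__XX__XX_
X__XX__XX__X
_XX__XX__XX_
count of X: 6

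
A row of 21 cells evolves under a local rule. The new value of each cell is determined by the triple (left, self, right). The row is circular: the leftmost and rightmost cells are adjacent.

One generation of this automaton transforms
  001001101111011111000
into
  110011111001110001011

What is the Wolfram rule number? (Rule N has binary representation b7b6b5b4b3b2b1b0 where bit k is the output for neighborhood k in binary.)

107

position 9: 111 → 0  (bit 7 = 0)
position 6: 110 → 1  (bit 6 = 1)
position 7: 101 → 1  (bit 5 = 1)
position 3: 100 → 0  (bit 4 = 0)
position 5: 011 → 1  (bit 3 = 1)
position 2: 010 → 0  (bit 2 = 0)
position 1: 001 → 1  (bit 1 = 1)
position 0: 000 → 1  (bit 0 = 1)
bits b7..b0 = 01101011 = 107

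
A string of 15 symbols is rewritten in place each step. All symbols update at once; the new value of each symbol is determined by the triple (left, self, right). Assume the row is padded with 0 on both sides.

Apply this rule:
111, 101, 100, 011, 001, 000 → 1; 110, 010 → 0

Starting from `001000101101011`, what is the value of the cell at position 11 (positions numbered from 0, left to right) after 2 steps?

step 1: 110111011010110
step 2: 101110110101101
position 11 holds 1

1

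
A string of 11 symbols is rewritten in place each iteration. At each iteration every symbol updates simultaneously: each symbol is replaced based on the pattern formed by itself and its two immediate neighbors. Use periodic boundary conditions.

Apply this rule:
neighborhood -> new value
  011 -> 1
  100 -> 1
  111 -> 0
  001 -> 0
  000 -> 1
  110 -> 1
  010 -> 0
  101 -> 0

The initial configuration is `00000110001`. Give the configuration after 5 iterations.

iteration 1: 11110111100
iteration 2: 10010100110
iteration 3: 01000010110
iteration 4: 00111000111
iteration 5: 10101110101

10101110101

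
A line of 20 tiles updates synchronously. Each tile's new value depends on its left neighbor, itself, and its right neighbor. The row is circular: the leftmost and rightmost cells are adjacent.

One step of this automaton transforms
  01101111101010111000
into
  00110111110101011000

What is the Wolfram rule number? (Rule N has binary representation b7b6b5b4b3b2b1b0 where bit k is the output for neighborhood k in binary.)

position 5: 111 → 1  (bit 7 = 1)
position 2: 110 → 1  (bit 6 = 1)
position 3: 101 → 1  (bit 5 = 1)
position 17: 100 → 0  (bit 4 = 0)
position 1: 011 → 0  (bit 3 = 0)
position 10: 010 → 0  (bit 2 = 0)
position 0: 001 → 0  (bit 1 = 0)
position 18: 000 → 0  (bit 0 = 0)
bits b7..b0 = 11100000 = 224

224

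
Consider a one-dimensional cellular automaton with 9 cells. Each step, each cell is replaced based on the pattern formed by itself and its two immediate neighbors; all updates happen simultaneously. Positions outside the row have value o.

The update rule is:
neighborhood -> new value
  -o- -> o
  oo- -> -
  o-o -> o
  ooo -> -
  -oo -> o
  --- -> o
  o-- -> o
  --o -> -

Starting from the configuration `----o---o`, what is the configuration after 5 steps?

o-o------

step 1: ooo-ooo-o
step 2: ---oo--oo
step 3: oo-o-o-o-
step 4: --ooooooo
step 5: o-o------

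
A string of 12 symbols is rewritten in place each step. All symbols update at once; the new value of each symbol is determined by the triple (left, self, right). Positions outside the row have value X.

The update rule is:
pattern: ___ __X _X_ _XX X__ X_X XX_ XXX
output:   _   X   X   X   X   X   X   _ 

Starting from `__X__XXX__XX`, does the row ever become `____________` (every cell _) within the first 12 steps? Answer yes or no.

no

XXXXXX_XXXX_
_____XXX__XX
X___XX_XXXX_
XX_XXXXX__XX
_XXX___XXXX_
XX_XX_XX__XX
_XXXXXXXXXX_
XX________XX
_XX______XX_
XXXX____XXXX
___XX__XX___
X_XXXXXXXX_X
step 12 is X_XXXXXXXX_X, still not uniform _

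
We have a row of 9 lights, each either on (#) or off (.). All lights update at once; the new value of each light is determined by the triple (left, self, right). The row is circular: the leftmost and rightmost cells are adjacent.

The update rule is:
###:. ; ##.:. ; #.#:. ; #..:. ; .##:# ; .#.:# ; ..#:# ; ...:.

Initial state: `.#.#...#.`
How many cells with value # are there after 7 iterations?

5

iteration 1: ##.#..##.
iteration 2: #..#.##..
iteration 3: #.##.#..#
iteration 4: ..#..#.##
iteration 5: .##.##.#.
iteration 6: ##..#..#.
iteration 7: #..##.##.
count of #: 5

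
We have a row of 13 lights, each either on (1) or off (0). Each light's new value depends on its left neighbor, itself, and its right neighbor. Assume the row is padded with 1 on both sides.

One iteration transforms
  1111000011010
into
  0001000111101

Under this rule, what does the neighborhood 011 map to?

1

At position 8 the neighborhood is 011; the next row has 1 there.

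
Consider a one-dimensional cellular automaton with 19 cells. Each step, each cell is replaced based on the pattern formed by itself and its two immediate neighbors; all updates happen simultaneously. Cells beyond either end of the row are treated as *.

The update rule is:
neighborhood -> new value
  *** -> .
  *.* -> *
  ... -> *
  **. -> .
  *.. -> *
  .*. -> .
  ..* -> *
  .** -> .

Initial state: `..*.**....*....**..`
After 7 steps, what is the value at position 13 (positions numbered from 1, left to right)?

**.*..****.****..**
..*.**....*....**..  (repeats step 0; period 2)
step 7: **.*..****.****..**
position 13 holds *

*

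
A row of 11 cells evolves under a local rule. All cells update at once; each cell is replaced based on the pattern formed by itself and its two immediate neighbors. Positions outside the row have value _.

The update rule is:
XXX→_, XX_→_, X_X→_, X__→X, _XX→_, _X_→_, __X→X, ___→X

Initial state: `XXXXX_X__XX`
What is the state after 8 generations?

XXXXXXX__XX

_______XX__
XXXXXXX__XX
_______XX__  (repeats generation 1; period 2)
generation 8: XXXXXXX__XX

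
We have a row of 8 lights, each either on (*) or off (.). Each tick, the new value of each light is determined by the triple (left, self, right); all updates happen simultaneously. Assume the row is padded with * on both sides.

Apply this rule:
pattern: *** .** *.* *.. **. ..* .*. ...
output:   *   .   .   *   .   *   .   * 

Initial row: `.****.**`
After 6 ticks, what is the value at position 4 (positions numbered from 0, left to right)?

*

..**...*
**..***.
*.**.*..
......**
******.*
*****...
position 4 holds *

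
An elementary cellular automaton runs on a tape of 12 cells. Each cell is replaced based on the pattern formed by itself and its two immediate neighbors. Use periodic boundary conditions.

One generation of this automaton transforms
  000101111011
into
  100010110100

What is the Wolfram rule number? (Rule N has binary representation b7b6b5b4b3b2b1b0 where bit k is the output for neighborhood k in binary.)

position 6: 111 → 1  (bit 7 = 1)
position 8: 110 → 0  (bit 6 = 0)
position 4: 101 → 1  (bit 5 = 1)
position 0: 100 → 1  (bit 4 = 1)
position 5: 011 → 0  (bit 3 = 0)
position 3: 010 → 0  (bit 2 = 0)
position 2: 001 → 0  (bit 1 = 0)
position 1: 000 → 0  (bit 0 = 0)
bits b7..b0 = 10110000 = 176

176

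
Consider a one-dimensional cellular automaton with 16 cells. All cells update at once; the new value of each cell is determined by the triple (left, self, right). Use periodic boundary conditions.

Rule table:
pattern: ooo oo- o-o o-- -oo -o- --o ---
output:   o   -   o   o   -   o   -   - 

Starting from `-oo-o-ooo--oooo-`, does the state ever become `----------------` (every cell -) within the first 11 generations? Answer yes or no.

---ooo-o-o--oo-o
o---o-ooooo---oo
-o--oo-ooo-o---o
ooo---o-o-ooo--o
oo-o--oooo-o-o--
--ooo--oo-ooooo-
---o-o---o-ooo-o
o--oooo--oo-o-oo
-o--oo-o---ooo-o
ooo---ooo---o-oo
oo-o---o-o--oo-o
generation 11 is oo-o---o-o--oo-o, still not uniform -

no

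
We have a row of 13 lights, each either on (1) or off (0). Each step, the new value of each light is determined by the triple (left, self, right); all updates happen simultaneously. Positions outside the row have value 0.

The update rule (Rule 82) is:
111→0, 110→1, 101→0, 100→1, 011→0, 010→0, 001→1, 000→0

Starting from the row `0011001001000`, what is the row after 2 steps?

step 1: 0101110110100
step 2: 1000010010010

1000010010010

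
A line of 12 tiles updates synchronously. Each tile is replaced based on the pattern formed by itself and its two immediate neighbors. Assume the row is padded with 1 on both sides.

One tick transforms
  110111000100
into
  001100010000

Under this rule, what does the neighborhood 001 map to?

0

At position 8 the neighborhood is 001; the next row has 0 there.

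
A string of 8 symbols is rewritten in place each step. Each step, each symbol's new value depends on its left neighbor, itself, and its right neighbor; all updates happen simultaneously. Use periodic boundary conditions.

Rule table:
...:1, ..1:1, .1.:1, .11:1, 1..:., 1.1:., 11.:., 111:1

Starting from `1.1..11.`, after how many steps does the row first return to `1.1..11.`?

8

step 1: 1.1.11..
step 2: 1.1.1..1
step 3: ..1.1.11
step 4: .11.1.1.
step 5: 11..1.1.
step 6: 1..11.1.
step 7: 1.11..1.
step 8: 1.1..11.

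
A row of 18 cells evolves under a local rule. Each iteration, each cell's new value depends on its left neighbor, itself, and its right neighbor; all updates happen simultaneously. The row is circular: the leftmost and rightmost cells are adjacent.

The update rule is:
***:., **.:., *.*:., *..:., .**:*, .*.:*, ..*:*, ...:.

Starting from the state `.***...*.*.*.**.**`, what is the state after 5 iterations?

.*....**.*.*.*..*.
**...**..*.*.*.**.
*...**..**.*.*.*..
*..**..**..*.*.*.*
..**..**..**.*.*.*

..**..**..**.*.*.*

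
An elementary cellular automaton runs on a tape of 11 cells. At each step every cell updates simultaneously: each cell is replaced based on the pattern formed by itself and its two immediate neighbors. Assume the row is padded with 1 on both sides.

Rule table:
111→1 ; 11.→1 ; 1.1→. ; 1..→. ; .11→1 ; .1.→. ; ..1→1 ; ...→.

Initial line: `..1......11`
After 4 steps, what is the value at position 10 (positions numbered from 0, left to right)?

step 1: .1......111
step 2: .......1111
step 3: ......11111
step 4: .....111111
position 10 holds 1

1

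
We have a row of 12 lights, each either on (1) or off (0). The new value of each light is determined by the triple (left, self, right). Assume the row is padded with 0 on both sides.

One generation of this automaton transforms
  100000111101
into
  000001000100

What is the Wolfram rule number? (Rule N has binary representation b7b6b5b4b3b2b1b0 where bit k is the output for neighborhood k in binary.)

position 7: 111 → 0  (bit 7 = 0)
position 9: 110 → 1  (bit 6 = 1)
position 10: 101 → 0  (bit 5 = 0)
position 1: 100 → 0  (bit 4 = 0)
position 6: 011 → 0  (bit 3 = 0)
position 0: 010 → 0  (bit 2 = 0)
position 5: 001 → 1  (bit 1 = 1)
position 2: 000 → 0  (bit 0 = 0)
bits b7..b0 = 01000010 = 66

66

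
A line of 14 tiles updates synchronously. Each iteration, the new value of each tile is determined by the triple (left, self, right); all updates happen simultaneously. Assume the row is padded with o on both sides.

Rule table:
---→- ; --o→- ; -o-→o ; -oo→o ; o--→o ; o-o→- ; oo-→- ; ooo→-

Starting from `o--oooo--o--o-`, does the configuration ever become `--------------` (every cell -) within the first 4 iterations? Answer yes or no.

-o-o---o-oo-o-
-o-oo--o-o--o-
-o-o-o-o-oo-o-
-o-o-o-o-o--o-
iteration 4 is -o-o-o-o-o--o-, still not uniform -

no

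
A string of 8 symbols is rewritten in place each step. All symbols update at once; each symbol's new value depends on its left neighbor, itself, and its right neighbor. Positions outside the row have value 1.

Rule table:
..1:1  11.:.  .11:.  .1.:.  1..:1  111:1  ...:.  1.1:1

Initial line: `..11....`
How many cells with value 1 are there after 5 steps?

step 1: 11..1..1
step 2: 1.11.11.
step 3: .1..1..1
step 4: 1.11.11.  (repeats step 2; period 2)
step 5: .1..1..1
count of 1: 3

3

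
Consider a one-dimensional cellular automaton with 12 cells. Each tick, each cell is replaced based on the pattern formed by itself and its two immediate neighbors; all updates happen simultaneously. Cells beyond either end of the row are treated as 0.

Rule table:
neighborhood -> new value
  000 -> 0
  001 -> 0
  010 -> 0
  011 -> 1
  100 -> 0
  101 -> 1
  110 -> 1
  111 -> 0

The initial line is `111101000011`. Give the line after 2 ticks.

000110000011

100110000011
000110000011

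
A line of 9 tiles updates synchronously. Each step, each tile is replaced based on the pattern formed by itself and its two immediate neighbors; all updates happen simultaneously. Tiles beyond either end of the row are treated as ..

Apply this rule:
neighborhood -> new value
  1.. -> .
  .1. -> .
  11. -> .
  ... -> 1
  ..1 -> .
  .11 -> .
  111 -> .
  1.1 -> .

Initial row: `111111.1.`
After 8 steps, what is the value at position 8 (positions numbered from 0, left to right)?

.........
111111111
.........  (repeats step 1; period 2)
step 8: 111111111
position 8 holds 1

1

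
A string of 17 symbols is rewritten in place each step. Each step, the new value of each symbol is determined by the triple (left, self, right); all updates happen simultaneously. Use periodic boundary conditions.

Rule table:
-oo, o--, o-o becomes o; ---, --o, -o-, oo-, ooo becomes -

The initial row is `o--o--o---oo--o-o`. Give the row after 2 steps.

o-o--o--o--o-o-o-

-o--o--o--o-o--oo
o-o--o--o--o-o-o-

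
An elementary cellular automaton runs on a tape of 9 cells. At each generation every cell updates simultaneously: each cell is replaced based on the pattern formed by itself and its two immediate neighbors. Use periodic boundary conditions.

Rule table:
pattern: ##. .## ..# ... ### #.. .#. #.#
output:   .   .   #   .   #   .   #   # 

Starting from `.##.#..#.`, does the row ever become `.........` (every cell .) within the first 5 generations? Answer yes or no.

no

#..##.##.
#.#..#..#
.##.##.#.
#..#..##.
#.##.#..#
generation 5 is #.##.#..#, still not uniform .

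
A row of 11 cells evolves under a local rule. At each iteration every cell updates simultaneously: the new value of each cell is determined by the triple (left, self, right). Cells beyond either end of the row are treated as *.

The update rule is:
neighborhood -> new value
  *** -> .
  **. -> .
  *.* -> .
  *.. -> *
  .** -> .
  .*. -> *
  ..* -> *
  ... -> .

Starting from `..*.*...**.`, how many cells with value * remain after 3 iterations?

iteration 1: ***.**.*...
iteration 2: .......**.*
iteration 3: *.....*....
count of *: 2

2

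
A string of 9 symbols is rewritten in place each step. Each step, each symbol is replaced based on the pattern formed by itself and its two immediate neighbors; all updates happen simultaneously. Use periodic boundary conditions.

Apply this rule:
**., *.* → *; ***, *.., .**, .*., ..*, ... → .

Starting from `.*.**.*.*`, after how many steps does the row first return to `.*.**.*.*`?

9

step 1: *.*.**.*.
step 2: .*.*.**.*
step 3: *.*.*.**.
step 4: .*.*.*.**
step 5: *.*.*.*.*
step 6: **.*.*.*.
step 7: .**.*.*.*
step 8: *.**.*.*.
step 9: .*.**.*.*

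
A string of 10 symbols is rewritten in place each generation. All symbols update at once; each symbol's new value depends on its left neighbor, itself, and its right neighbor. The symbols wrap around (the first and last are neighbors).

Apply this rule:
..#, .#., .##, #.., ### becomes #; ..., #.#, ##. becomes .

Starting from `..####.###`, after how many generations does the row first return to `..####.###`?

10

#####..##.
####.###..
###..##.##
##.###..##
#..##.####
.###..####
.##.#####.
##..####.#
#.#####..#
..####.###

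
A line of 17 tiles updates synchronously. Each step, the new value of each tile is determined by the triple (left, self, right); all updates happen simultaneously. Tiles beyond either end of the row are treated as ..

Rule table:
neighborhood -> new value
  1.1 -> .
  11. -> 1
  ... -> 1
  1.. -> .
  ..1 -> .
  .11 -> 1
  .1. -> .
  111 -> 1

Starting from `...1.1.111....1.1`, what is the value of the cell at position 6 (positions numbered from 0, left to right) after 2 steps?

.

11.....111.11....
11.111.111.11.111
position 6 holds .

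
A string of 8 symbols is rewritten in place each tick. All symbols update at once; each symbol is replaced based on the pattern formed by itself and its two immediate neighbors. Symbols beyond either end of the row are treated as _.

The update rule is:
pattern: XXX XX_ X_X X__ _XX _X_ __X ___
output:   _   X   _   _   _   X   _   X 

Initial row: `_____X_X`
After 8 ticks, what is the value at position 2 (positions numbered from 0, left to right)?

XXXX_X_X
___X_X_X
XX_X_X_X
_X_X_X_X
_X_X_X_X  (fixed point — unchanged through tick 8)
position 2 holds _

_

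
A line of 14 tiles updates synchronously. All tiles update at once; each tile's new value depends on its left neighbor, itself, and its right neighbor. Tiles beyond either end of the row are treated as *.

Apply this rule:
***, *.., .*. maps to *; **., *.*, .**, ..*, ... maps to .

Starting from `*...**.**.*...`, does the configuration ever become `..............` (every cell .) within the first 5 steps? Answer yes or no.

.*........**..
.**.........*.
...*........*.
*..**.......*.
.*...*......*.
step 5 is .*...*......*., still not uniform .

no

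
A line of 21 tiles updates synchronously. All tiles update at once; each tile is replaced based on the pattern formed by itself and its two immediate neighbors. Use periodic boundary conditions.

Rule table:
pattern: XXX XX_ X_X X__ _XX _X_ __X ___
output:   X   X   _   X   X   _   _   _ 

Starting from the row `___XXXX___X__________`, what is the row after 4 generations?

___XXXXXXXX___X______

___XXXXX___X_________
___XXXXXX___X________
___XXXXXXX___X_______
___XXXXXXXX___X______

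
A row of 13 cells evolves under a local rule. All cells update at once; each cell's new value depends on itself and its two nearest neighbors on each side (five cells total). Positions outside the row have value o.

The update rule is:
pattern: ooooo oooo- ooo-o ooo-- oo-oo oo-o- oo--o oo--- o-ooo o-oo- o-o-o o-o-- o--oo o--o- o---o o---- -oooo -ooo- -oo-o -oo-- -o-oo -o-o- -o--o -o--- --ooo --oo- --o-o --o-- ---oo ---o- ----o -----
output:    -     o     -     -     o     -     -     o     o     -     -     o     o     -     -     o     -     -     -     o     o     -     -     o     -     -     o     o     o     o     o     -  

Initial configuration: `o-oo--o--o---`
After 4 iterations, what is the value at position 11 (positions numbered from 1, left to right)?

-o-o--o--oo-o
---o--o-o--oo
o-oo--o-o-o--
-o-o--o---o-o
position 11 holds o

o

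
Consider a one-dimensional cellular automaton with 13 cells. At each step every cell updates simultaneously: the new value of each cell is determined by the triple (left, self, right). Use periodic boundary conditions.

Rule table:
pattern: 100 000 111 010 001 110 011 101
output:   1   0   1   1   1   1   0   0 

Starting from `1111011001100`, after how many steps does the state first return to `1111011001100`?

26

step 1: 0111001110111
step 2: 0011110110011
step 3: 1101110011101
step 4: 1100111101100
step 5: 0111011100111
step 6: 0011001111011
step 7: 1101110111001
step 8: 1100110011110
step 9: 0111011101110
step 10: 1011001100111
step 11: 1001110111011
step 12: 1110110011001
step 13: 1110011101110
step 14: 0111101100110
step 15: 1011100111011
step 16: 1001111011001
step 17: 1110111001110
step 18: 0110011110110
step 19: 1011101110011
step 20: 1001100111101
step 21: 1110111011100
step 22: 0110011001111
step 23: 0011101110111
step 24: 1101100110011
step 25: 1100111011101
step 26: 1111011001100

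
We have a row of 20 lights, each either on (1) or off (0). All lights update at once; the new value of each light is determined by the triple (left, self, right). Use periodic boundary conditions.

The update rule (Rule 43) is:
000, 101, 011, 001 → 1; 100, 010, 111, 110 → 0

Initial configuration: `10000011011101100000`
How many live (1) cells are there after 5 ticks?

00111110110011001111
01100001100110011000
11001111001100110011
00011000011001100110
11110011110011001100
count of 1: 12

12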